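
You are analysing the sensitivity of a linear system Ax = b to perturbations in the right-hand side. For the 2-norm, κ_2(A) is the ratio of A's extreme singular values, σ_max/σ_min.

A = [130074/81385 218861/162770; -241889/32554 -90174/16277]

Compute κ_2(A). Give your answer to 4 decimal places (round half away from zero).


79.4000

AᵀA = [910430809/15760900 170663472/3940225; 170663472/3940225 512216041/15760900]; tr = 28452937/315218, det = 3258025/2521744
char-poly roots: 361/4 and 9025/630436
κ_2(A) = √(λ_max/λ_min) = √((361/4) / (9025/630436)) = 79.4000


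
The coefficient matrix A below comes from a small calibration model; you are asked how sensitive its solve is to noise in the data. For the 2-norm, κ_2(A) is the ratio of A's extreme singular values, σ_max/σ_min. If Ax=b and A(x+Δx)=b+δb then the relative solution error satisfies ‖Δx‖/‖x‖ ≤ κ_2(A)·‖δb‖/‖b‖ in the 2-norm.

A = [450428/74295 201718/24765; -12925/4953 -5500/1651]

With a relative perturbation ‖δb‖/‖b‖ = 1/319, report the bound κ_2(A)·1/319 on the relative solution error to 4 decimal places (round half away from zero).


0.3583

AᵀA = [1422916561/32661225 632272916/10887075; 632272916/10887075 281043796/3629025]; tr = 158092429/1306449, det = 1464100/1306449
solving λ² − 158092429/1306449·λ + 1464100/1306449 = 0 gives λ = 121, 12100/1306449
κ = σ_max/σ_min = 11/(110/1143) = 114.3000
bound on ‖Δx‖/‖x‖: κ·ε = 114.3000·1/319 = 0.3583


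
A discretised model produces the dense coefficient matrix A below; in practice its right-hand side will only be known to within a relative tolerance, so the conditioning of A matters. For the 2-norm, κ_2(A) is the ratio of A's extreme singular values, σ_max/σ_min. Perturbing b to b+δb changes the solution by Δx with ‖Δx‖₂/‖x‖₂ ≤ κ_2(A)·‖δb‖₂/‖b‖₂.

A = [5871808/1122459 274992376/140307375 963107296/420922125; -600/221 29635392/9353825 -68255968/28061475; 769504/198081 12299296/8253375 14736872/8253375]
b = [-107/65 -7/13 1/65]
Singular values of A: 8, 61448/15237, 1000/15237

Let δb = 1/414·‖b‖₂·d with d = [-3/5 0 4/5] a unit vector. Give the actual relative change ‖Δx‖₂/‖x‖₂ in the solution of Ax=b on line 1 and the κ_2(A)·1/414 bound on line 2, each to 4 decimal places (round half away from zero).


0.0042
0.2944

σ_max = 8, σ_min = 1000/15237
κ = σ_max/σ_min = 8/(1000/15237) = 121.8960
perturbation bound = 121.8960·1/414 = 0.2944
solve Ax = b  →  x = [-7.2806 3.5099 12.9196]
‖b‖ = 1.7321, ‖x‖ = 15.2395
with δb = [-0.0025 0.0000 0.0033], A·Δx = δb → ‖Δx‖ = 0.0637
realised ‖Δx‖/‖x‖ = 0.0042
tightness: 0.0042 against a bound of 0.2944 (unrounded ratio ≈ 0.0142)


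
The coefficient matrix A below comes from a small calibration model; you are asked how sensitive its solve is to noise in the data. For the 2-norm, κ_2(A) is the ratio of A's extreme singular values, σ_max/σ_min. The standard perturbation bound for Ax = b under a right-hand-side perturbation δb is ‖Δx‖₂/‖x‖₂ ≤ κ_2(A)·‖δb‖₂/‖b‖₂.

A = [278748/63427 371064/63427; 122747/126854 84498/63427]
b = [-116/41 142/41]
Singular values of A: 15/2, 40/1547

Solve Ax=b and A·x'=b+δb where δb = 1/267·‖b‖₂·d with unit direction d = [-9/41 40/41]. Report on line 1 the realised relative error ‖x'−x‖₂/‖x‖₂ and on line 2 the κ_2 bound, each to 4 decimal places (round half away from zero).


σ_max = 15/2, σ_min = 40/1547
κ_2(A) = (15/2) / (40/1547) = 290.0625
perturbation bound = 290.0625·1/267 = 1.0864
solve Ax = b  →  x = [-123.9200 92.6067]
‖b‖₂ = 4.4721 and ‖x‖₂ = 154.7002
with δb = [-0.0037 0.0163], A·Δx = δb → ‖Δx‖ = 0.6478
relative error = 0.0042
realised/bound (from unrounded values) ≈ 0.0039

0.0042
1.0864


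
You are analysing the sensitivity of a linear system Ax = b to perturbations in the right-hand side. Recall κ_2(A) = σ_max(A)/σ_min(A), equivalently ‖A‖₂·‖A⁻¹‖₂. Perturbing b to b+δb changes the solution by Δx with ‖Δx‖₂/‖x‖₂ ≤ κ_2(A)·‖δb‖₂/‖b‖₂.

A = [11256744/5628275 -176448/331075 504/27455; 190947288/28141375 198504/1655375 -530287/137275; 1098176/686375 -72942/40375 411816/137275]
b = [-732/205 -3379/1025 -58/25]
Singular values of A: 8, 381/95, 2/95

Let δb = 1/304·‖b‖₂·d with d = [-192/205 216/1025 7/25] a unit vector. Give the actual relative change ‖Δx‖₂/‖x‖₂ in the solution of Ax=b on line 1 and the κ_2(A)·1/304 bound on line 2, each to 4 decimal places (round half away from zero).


from the listed singular values, σ₁ = 8, σ_n = 2/95
condition number: 8 ÷ (2/95) = 380.0000
perturbation bound = 380.0000·1/304 = 1.2500
solve Ax = b  →  x = [20.2863 84.1755 39.0993]
‖b‖ = 5.3852, ‖x‖ = 95.0043
re-solving with b+δb shifts x by Δx of norm 0.8414
relative error = 0.0089
so the bound overstates the realised error by a factor of ≈ 141.1348 (computed from the unrounded values)

0.0089
1.2500


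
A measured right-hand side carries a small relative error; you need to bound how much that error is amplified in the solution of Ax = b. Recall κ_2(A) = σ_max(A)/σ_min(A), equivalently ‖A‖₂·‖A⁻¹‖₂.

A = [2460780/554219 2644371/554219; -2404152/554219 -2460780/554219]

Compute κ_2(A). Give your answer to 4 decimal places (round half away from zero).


AᵀA = [485275536/12594149 509381460/12594149; 509381460/12594149 535000869/12594149]; tr = 35181945/434281, det = 419904/434281
solving λ² − 35181945/434281·λ + 419904/434281 = 0 gives λ = 81, 5184/434281
σ_max=√81=9, σ_min=√(5184/434281)=(72/659) → κ = 82.3750

82.3750


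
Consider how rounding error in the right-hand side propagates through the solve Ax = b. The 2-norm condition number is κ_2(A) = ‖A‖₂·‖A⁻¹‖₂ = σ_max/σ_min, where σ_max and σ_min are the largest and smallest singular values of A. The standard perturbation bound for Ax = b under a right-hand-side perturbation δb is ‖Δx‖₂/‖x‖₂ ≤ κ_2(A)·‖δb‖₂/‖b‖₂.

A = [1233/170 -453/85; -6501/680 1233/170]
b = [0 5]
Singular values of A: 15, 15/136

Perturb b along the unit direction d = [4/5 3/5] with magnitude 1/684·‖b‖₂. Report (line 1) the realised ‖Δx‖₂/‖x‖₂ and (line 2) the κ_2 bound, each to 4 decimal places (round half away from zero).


largest singular value 15, smallest 15/136
condition number: 15 ÷ (15/136) = 136.0000
perturbation bound = 136.0000·1/684 = 0.1988
solve Ax = b  →  x = [16.1067 21.9200]
2-norm of b is 5.0000; of x, 27.2013
re-solving with b+δb shifts x by Δx of norm 0.0663
relative error = 0.0024
tightness: 0.0024 against a bound of 0.1988 (unrounded ratio ≈ 0.0123)

0.0024
0.1988


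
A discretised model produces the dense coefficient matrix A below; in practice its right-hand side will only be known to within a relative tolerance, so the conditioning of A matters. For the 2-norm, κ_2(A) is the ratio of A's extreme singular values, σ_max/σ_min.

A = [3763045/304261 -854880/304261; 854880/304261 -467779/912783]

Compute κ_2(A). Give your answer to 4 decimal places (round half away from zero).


108.6000

AᵀA = [8858612425/55071241 -1993010240/55071241; -1993010240/55071241 4042947961/495641169]; tr = 49833706/294849, det = 714025/294849
eigenvalues of AᵀA: λ = (tr ± √(tr²−4·det))/2 = 169, 4225/294849
κ = σ_max/σ_min = 13/(65/543) = 108.6000


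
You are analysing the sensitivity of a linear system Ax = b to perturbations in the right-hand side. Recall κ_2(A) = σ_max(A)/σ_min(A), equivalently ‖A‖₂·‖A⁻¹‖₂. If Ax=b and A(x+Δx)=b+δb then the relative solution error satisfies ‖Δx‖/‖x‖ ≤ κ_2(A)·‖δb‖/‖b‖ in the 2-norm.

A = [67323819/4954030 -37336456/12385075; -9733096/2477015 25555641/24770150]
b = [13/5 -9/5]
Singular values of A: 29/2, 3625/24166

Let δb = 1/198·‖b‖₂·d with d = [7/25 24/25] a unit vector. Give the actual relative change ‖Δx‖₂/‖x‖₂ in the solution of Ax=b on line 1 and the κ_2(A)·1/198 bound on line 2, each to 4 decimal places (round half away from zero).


from the listed singular values, σ₁ = 29/2, σ_n = 3625/24166
κ_2(A) = (29/2) / (3625/24166) = 96.6640
perturbation bound = 96.6640·1/198 = 0.4882
solve Ax = b  →  x = [-1.2615 -6.5493]
2-norm of b is 3.1623; of x, 6.6697
re-solving with b+δb shifts x by Δx of norm 0.1065
dividing the unrounded norms, ‖Δx‖/‖x‖ = 0.0160
realised/bound (from unrounded values) ≈ 0.0327

0.0160
0.4882


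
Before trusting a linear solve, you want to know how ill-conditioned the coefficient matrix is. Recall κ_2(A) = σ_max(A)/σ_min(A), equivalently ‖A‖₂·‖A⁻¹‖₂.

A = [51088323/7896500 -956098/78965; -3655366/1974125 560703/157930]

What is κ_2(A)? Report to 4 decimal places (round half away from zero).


371.6000

M = AᵀA = [265769784137/5868678800 -12457551249/146716970; -12457551249/146716970 9343250345/58686788]. tr(M)=70593812861/345216400, det(M)=418161601/1380865600
λ_max, λ_min = (70593812861/345216400 ± √4983342058011373548921/119174362828960000)/2 = 20449/100, 20449/13808656
so κ_2 = √((20449/100) / (20449/13808656)) = 371.6000


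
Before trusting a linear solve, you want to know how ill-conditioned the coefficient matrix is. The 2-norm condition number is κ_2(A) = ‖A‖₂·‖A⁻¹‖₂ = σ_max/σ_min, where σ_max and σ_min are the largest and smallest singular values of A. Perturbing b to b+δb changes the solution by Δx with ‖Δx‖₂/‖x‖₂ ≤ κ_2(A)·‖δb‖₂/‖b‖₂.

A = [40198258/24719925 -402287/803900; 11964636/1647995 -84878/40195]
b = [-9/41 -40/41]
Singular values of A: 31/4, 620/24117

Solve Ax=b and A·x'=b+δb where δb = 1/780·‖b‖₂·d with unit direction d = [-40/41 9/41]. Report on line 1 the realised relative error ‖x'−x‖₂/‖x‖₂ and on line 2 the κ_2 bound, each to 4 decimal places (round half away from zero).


σ_max = 31/4, σ_min = 620/24117
κ_2(A) = (31/4) / (620/24117) = 301.4625
worst-case relative error ≤ 301.4625 × 1/780 = 0.3865
solve Ax = b  →  x = [-0.1239 0.0361]
‖b‖ = 1.0000, ‖x‖ = 0.1290
re-solving with b+δb shifts x by Δx of norm 0.0499
relative error = 0.3865
realised/bound = 1 exactly: the bound is attained for this b and d

0.3865
0.3865


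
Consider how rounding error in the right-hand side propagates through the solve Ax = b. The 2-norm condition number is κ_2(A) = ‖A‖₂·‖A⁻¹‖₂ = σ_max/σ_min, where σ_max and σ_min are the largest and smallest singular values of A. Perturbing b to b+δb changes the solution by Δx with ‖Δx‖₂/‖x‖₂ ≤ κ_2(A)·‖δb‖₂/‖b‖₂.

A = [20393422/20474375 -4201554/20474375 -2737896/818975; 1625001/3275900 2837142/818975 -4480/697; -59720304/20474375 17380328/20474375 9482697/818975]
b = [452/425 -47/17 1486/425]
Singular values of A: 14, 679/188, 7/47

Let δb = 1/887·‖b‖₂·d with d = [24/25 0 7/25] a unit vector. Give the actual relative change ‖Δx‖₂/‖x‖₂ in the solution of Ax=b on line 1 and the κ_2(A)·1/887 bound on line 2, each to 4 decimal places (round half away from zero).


0.0026
0.1060

σ_max = 14, σ_min = 7/47
κ_2(A) = 14 / (7/47) = 94.0000
κ_2(A)·‖δb‖/‖b‖ = 0.1060
solve Ax = b  →  x = [12.5943 3.3849 3.2265]
‖b‖ = 4.5826, ‖x‖ = 13.4345
re-solving with b+δb shifts x by Δx of norm 0.0347
dividing the unrounded norms, ‖Δx‖/‖x‖ = 0.0026
realised/bound (from unrounded values) ≈ 0.0244


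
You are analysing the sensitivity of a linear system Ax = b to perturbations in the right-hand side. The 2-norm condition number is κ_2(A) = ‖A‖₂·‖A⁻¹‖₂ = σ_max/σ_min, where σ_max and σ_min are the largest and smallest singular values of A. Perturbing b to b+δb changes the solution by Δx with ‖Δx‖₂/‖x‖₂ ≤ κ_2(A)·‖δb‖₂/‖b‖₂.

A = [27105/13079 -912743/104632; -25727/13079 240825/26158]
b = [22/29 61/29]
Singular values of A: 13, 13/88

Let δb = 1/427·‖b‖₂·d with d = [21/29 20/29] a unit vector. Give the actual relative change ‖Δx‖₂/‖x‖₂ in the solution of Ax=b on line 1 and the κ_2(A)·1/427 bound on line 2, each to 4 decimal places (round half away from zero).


largest singular value 13, smallest 13/88
κ_2(A) = 13 / (13/88) = 88.0000
worst-case relative error ≤ 88.0000 × 1/427 = 0.2061
solve Ax = b  →  x = [13.1914 3.0469]
2-norm of b is 2.2361; of x, 13.5387
re-solving with b+δb shifts x by Δx of norm 0.0354
realised ‖Δx‖/‖x‖ = 0.0026
realised/bound (from unrounded values) ≈ 0.0127

0.0026
0.2061


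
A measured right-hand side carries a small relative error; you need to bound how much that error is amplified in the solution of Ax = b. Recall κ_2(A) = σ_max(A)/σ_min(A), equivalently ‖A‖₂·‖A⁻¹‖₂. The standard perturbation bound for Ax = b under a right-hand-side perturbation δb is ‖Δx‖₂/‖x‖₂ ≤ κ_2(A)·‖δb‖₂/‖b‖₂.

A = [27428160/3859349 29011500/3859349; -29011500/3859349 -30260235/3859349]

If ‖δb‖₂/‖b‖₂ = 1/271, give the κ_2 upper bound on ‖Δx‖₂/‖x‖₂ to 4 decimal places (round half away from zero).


form AᵀA = [1895328291600/17710552561 1990043842500/17710552561; 1990043842500/17710552561 2089594476225/17710552561] with trace 4738314825/21058921 and determinant 12960000/21058921
eigenvalues of AᵀA: λ = (tr ± √(tr²−4·det))/2 = 225, 57600/21058921
κ_2(A) = √(λ_max/λ_min) = √(225 / (57600/21058921)) = 286.8125
bound on ‖Δx‖/‖x‖: κ·ε = 286.8125·1/271 = 1.0583

1.0583


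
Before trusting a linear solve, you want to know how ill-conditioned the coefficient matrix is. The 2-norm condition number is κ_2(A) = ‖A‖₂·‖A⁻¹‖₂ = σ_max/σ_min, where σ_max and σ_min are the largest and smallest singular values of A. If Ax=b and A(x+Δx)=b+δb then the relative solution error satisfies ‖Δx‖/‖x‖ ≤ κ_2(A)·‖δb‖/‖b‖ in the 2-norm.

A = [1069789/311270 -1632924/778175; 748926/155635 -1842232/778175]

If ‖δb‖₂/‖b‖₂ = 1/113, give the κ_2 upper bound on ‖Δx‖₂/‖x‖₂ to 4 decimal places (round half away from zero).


M = AᵀA = [7971786161/227974148 -5301500022/284967685; -5301500022/284967685 14259434192/1424838425]. tr(M)=15078375929/335256100, det(M)=322417936/83814025
solving λ² − 15078375929/335256100·λ + 322417936/83814025 = 0 gives λ = 4489/100, 287296/3352561
σ_max=√(4489/100)=(67/10), σ_min=√(287296/3352561)=(536/1831) → κ = 22.8875
perturbation bound = 22.8875·1/113 = 0.2025

0.2025


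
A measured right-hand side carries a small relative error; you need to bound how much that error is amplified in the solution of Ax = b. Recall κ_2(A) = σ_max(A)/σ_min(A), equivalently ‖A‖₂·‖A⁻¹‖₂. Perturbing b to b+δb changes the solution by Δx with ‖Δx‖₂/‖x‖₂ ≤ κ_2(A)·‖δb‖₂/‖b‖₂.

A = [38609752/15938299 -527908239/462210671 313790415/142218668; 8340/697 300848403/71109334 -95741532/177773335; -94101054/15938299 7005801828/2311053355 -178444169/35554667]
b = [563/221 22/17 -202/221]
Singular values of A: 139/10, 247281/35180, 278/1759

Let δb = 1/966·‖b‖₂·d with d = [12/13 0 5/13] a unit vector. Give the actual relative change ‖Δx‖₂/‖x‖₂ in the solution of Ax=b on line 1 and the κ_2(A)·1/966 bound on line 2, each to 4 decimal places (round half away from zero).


0.0016
0.0910

from the listed singular values, σ₁ = 139/10, σ_n = 278/1759
condition number: (139/10) ÷ (278/1759) = 87.9500
worst-case relative error ≤ 87.9500 × 1/966 = 0.0910
solve Ax = b  →  x = [-2.6375 8.8650 8.6393]
2-norm of b is 3.0000; of x, 12.6563
δb = ε·‖b‖·d = [0.0029 0.0000 0.0012]; solving A·Δx = δb gives ‖Δx‖ = 0.0197
dividing the unrounded norms, ‖Δx‖/‖x‖ = 0.0016
realised/bound (from unrounded values) ≈ 0.0171


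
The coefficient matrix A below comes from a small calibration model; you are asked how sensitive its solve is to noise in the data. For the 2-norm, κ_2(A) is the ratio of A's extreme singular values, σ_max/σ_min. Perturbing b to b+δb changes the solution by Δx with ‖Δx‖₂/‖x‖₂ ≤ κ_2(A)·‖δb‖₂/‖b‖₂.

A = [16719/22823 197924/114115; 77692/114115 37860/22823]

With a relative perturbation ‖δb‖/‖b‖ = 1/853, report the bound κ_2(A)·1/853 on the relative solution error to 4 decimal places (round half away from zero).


0.2307

form AᵀA = [15486529/15484225 7432236/3096845; 7432236/3096845 89189536/15484225] with trace 20935213/3096845 and determinant 456976/387105625
solving λ² − 20935213/3096845·λ + 456976/387105625 = 0 gives λ = 169/25, 2704/15484225
σ_max=√(169/25)=(13/5), σ_min=√(2704/15484225)=(52/3935) → κ = 196.7500
κ_2(A)·‖δb‖/‖b‖ = 0.2307


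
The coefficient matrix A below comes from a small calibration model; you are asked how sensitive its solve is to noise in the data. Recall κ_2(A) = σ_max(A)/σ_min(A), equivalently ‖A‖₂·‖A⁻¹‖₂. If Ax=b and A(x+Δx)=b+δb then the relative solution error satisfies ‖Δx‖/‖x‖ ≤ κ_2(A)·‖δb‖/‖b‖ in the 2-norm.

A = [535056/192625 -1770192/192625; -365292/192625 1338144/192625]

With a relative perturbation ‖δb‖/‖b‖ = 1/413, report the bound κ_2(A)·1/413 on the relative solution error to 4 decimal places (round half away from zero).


0.1866

form AᵀA = [16788926736/1484175625 -57438605952/1484175625; -57438605952/1484175625 196968363264/1484175625] with trace 342011664/2374681 and determinant 8294400/2374681
char-poly roots: 144 and 57600/2374681
so κ_2 = √(144 / (57600/2374681)) = 77.0500
bound on ‖Δx‖/‖x‖: κ·ε = 77.0500·1/413 = 0.1866


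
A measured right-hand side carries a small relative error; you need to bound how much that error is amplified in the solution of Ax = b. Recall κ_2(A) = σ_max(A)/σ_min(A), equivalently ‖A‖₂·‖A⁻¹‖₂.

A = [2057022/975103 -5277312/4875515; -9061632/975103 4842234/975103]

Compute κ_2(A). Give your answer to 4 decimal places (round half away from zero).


form AᵀA = [3021468804/33272417 -8057117952/166362085; -8057117952/166362085 21486887172/831810425] with trace 5707271016/48930025 and determinant 8503056/48930025
eigenvalues of AᵀA: λ = (tr ± √(tr²−4·det))/2 = 2916/25, 2916/1957201
κ = σ_max/σ_min = (54/5)/(54/1399) = 279.8000

279.8000


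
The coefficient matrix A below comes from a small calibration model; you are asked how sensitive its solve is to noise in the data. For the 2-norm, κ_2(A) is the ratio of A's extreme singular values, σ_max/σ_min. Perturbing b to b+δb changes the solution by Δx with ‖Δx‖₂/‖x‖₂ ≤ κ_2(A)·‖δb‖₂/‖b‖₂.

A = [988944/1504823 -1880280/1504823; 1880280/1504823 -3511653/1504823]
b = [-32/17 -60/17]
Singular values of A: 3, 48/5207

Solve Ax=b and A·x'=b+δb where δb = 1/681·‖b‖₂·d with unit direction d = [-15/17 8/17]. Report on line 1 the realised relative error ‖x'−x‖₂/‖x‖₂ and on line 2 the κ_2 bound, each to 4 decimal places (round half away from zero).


from the listed singular values, σ₁ = 3, σ_n = 48/5207
condition number: 3 ÷ (48/5207) = 325.4375
κ_2(A)·‖δb‖/‖b‖ = 0.4779
solve Ax = b  →  x = [-0.6275 1.1765]
2-norm of b is 4.0000; of x, 1.3333
re-solving with b+δb shifts x by Δx of norm 0.6372
realised ‖Δx‖/‖x‖ = 0.4779
tightness: 0.4779 against a bound of 0.4779; the bound is attained (ratio 1)

0.4779
0.4779


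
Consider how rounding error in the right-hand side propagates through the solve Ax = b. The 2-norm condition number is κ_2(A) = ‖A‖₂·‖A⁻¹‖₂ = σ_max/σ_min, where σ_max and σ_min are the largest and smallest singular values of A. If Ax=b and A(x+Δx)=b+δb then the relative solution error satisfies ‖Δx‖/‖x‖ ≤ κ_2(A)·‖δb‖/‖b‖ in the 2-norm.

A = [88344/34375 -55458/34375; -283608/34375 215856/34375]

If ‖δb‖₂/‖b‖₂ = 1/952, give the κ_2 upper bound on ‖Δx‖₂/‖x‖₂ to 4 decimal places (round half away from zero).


0.0433

AᵀA = [141181056/1890625 -105788592/1890625; -105788592/1890625 79471044/1890625]; tr = 8826084/75625, det = 15116544/1890625
solving λ² − 8826084/75625·λ + 15116544/1890625 = 0 gives λ = 2916/25, 5184/75625
σ_max=√(2916/25)=(54/5), σ_min=√(5184/75625)=(72/275) → κ = 41.2500
worst-case relative error ≤ 41.2500 × 1/952 = 0.0433


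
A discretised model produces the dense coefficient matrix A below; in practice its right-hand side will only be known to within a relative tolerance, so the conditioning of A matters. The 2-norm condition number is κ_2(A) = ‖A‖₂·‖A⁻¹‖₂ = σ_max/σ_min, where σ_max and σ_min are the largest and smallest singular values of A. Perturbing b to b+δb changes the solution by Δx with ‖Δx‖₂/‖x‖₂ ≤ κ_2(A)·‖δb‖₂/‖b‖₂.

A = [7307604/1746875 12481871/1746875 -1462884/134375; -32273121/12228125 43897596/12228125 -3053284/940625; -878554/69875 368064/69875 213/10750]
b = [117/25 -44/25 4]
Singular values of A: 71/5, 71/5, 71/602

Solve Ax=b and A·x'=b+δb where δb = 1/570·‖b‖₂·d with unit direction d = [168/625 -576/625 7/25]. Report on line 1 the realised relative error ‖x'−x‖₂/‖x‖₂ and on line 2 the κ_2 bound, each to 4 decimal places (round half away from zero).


0.0028
0.2112

from the listed singular values, σ₁ = 71/5, σ_n = 71/602
κ_2(A) = (71/5) / (71/602) = 120.4000
perturbation bound = 120.4000·1/570 = 0.2112
solve Ax = b  →  x = [10.3055 25.2826 20.1239]
‖b‖₂ = 6.4031 and ‖x‖₂ = 33.9173
δb = ε·‖b‖·d = [0.0030 -0.0104 0.0031]; solving A·Δx = δb gives ‖Δx‖ = 0.0952
dividing the unrounded norms, ‖Δx‖/‖x‖ = 0.0028
realised/bound (from unrounded values) ≈ 0.0133


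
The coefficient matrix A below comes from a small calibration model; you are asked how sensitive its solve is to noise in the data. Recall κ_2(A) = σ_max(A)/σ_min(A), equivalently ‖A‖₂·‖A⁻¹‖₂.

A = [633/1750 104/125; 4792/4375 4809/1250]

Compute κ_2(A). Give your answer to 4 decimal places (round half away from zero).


M = AᵀA = [101870281/76562500 12345264/2734375; 12345264/2734375 24208081/1562500]. tr(M)=1030453/61250, det(M)=2825761/12250000
solving λ² − 1030453/61250·λ + 2825761/12250000 = 0 gives λ = 1681/100, 1681/122500
σ_max=√(1681/100)=(41/10), σ_min=√(1681/122500)=(41/350) → κ = 35.0000

35.0000


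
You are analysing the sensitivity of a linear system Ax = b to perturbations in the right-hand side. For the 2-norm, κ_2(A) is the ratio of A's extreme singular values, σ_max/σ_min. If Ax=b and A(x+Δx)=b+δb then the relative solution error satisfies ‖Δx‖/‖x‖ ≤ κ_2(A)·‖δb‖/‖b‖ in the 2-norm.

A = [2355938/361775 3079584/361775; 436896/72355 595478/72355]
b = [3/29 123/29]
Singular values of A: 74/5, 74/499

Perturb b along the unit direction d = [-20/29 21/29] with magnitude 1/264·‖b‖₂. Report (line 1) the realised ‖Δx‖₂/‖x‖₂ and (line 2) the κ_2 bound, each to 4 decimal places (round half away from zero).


0.0054
0.3780

largest singular value 74/5, smallest 74/499
κ = σ_max/σ_min = (74/5)/(74/499) = 99.8000
perturbation bound = 99.8000·1/264 = 0.3780
solve Ax = b  →  x = [-16.0622 12.3000]
‖b‖₂ = 4.2426 and ‖x‖₂ = 20.2307
with δb = [-0.0111 0.0116], A·Δx = δb → ‖Δx‖ = 0.1084
relative error = 0.0054
realised/bound (from unrounded values) ≈ 0.0142


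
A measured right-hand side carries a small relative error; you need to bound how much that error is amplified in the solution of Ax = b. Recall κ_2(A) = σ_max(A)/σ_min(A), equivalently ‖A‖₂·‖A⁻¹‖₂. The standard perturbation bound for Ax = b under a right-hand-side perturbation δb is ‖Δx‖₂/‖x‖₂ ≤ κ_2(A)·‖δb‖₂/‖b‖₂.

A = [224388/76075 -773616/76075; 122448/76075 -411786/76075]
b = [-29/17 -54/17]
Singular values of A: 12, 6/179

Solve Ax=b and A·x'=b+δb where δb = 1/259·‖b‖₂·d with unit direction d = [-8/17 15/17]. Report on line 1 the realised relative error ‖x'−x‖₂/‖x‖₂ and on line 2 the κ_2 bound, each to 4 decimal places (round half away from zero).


from the listed singular values, σ₁ = 12, σ_n = 6/179
condition number: 12 ÷ (6/179) = 358.0000
worst-case relative error ≤ 358.0000 × 1/259 = 1.3822
solve Ax = b  →  x = [-57.3500 -16.4667]
2-norm of b is 3.6056; of x, 59.6672
with δb = [-0.0066 0.0123], A·Δx = δb → ‖Δx‖ = 0.4153
realised ‖Δx‖/‖x‖ = 0.0070
realised/bound (from unrounded values) ≈ 0.0050

0.0070
1.3822


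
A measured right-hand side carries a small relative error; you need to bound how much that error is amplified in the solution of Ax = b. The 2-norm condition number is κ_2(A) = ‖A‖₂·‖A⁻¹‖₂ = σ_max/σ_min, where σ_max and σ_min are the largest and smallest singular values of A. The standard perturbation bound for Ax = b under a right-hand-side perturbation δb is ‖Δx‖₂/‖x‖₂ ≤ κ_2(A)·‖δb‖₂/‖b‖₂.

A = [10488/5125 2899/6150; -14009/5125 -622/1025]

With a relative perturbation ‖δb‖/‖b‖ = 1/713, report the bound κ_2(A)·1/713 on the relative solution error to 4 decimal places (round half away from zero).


0.3682

form AᵀA = [12250009/1050625 551242/210125; 551242/210125 893281/1512900] with trace 275629/22500 and determinant 49/22500
eigenvalues of AᵀA: λ = (tr ± √(tr²−4·det))/2 = 49/4, 1/5625
σ_max=√(49/4)=(7/2), σ_min=√(1/5625)=(1/75) → κ = 262.5000
worst-case relative error ≤ 262.5000 × 1/713 = 0.3682


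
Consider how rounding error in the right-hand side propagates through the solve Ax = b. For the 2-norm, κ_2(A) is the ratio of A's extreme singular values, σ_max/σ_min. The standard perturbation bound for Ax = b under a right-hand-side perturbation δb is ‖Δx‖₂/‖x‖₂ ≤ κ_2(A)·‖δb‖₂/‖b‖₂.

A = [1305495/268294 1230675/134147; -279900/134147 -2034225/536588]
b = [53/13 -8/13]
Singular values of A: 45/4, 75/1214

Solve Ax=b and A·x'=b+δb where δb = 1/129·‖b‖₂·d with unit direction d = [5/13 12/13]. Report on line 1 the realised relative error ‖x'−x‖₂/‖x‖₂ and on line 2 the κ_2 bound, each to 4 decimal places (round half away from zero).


largest singular value 45/4, smallest 75/1214
κ = σ_max/σ_min = (45/4)/(75/1214) = 182.1000
perturbation bound = 182.1000·1/129 = 1.4116
solve Ax = b  →  x = [-14.1150 7.9310]
‖b‖ = 4.1231, ‖x‖ = 16.1906
with δb = [0.0123 0.0295], A·Δx = δb → ‖Δx‖ = 0.5174
realised ‖Δx‖/‖x‖ = 0.0320
tightness: 0.0320 against a bound of 1.4116 (unrounded ratio ≈ 0.0226)

0.0320
1.4116


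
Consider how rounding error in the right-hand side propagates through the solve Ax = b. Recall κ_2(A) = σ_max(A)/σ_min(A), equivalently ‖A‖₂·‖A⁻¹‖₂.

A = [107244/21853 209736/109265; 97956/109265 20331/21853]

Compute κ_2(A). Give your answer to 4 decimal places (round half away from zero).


M = AᵀA = [176756256/7102225 2913084/284089; 2913084/284089 32315841/7102225]. tr(M)=1237113/42025, det(M)=8503056/1050625
λ_max, λ_min = (1237113/42025 ± √58930961049/70644025)/2 = 729/25, 11664/42025
κ_2(A) = √(λ_max/λ_min) = √((729/25) / (11664/42025)) = 10.2500

10.2500


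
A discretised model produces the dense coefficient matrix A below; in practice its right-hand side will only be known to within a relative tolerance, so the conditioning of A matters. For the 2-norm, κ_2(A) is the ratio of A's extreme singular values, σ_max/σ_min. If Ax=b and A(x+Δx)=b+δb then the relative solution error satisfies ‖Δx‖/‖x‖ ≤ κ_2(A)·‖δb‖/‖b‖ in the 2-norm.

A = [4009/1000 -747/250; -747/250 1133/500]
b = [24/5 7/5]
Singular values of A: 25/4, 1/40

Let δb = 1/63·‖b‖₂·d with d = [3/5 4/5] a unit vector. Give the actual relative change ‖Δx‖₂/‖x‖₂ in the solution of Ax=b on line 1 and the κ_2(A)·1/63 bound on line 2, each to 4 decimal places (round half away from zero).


0.0198
3.9683

largest singular value 25/4, smallest 1/40
κ_2(A) = (25/4) / (1/40) = 250.0000
perturbation bound = 250.0000·1/63 = 3.9683
solve Ax = b  →  x = [96.3840 127.7120]
2-norm of b is 5.0000; of x, 160.0007
re-solving with b+δb shifts x by Δx of norm 3.1746
dividing the unrounded norms, ‖Δx‖/‖x‖ = 0.0198
realised/bound (from unrounded values) ≈ 0.0050


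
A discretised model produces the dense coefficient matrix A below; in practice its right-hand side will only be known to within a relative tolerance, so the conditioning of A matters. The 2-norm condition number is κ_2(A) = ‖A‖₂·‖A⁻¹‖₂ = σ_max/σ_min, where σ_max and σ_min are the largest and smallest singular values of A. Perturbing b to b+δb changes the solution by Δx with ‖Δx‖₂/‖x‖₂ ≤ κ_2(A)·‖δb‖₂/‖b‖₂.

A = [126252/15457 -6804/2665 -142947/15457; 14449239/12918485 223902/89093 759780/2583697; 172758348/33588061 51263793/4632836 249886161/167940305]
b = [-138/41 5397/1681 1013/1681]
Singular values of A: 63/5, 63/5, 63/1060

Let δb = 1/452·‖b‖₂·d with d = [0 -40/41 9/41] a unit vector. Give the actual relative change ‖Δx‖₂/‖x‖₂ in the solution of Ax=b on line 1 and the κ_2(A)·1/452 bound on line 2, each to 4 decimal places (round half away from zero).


largest singular value 63/5, smallest 63/1060
κ = σ_max/σ_min = (63/5)/(63/1060) = 212.0000
perturbation bound = 212.0000·1/452 = 0.4690
solve Ax = b  →  x = [-32.2637 19.5604 -33.5316]
‖b‖₂ = 4.6904 and ‖x‖₂ = 50.4770
δb = ε·‖b‖·d = [0.0000 -0.0101 0.0023]; solving A·Δx = δb gives ‖Δx‖ = 0.1746
dividing the unrounded norms, ‖Δx‖/‖x‖ = 0.0035
so the bound overstates the realised error by a factor of ≈ 135.5978 (computed from the unrounded values)

0.0035
0.4690


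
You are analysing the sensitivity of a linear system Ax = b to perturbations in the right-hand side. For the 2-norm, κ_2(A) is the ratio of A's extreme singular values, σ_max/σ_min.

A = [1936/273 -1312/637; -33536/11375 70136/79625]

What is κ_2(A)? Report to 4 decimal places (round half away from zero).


367.5000

M = AᵀA = [406425856/6890625 -276593152/16078125; -276593152/16078125 188254784/37515625]. tr(M)=34574656/540225, det(M)=16384/540225
solving λ² − 34574656/540225·λ + 16384/540225 = 0 gives λ = 64, 256/540225
κ = σ_max/σ_min = 8/(16/735) = 367.5000


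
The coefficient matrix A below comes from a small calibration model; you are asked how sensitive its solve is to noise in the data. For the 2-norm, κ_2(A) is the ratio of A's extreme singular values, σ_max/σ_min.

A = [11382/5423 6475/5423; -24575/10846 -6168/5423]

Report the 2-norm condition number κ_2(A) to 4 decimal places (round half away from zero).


form AᵀA = [1334281/139876 177750/34969; 177750/34969 95089/34969] with trace 5933/484 and determinant 49/484
eigenvalues of AᵀA: λ = (tr ± √(tr²−4·det))/2 = 49/4, 1/121
σ_max=√(49/4)=(7/2), σ_min=√(1/121)=(1/11) → κ = 38.5000

38.5000


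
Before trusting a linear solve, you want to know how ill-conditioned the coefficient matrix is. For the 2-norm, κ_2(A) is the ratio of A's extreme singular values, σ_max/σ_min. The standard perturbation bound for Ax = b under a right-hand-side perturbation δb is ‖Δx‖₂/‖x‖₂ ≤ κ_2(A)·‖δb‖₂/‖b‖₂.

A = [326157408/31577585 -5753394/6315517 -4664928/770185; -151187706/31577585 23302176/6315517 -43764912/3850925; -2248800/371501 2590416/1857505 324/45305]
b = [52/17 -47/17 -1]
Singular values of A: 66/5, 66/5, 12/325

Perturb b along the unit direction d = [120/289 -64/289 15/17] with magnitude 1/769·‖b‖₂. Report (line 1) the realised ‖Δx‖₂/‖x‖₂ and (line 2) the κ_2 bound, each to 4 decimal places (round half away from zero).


from the listed singular values, σ₁ = 66/5, σ_n = 12/325
κ = σ_max/σ_min = (66/5)/(12/325) = 357.5000
κ_2(A)·‖δb‖/‖b‖ = 0.4649
solve Ax = b  →  x = [6.0921 25.6956 6.0190]
2-norm of b is 4.2426; of x, 27.0851
re-solving with b+δb shifts x by Δx of norm 0.1494
realised ‖Δx‖/‖x‖ = 0.0055
realised/bound (from unrounded values) ≈ 0.0119

0.0055
0.4649


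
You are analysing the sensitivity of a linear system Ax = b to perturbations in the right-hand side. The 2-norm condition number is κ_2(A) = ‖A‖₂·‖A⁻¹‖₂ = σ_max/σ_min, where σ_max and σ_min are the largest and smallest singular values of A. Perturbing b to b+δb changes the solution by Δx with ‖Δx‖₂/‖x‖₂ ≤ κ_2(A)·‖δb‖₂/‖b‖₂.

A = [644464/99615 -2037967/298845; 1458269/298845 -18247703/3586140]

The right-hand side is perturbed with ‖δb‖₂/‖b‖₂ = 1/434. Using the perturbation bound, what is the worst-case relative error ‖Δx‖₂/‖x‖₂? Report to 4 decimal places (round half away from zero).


0.8904

AᵀA = [234582124081/3572333361 -2955693149395/42868000332; -2955693149395/42868000332 37242209271241/514416003984]; tr = 84449506705/611671824, det = 4879681/38229489
λ_max, λ_min = (84449506705/611671824 ± √7131528157861660235809/374142420275486976)/2 = 2209/16, 35344/38229489
κ = σ_max/σ_min = (47/4)/(188/6183) = 386.4375
worst-case relative error ≤ 386.4375 × 1/434 = 0.8904


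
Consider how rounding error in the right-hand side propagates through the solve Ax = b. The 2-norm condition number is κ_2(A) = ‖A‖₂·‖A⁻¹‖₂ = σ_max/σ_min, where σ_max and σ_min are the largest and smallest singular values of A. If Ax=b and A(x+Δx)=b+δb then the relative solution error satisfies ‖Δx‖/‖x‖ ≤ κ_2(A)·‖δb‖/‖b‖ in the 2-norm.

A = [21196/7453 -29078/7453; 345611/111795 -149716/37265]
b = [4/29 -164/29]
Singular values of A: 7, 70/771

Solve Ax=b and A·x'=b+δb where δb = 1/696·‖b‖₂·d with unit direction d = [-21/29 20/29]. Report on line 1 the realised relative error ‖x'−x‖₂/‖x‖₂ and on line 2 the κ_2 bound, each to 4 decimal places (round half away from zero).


from the listed singular values, σ₁ = 7, σ_n = 70/771
κ = σ_max/σ_min = 7/(70/771) = 77.1000
κ_2(A)·‖δb‖/‖b‖ = 0.1108
solve Ax = b  →  x = [-35.5886 -25.9771]
‖b‖ = 5.6569, ‖x‖ = 44.0608
with δb = [-0.0059 0.0056], A·Δx = δb → ‖Δx‖ = 0.0895
dividing the unrounded norms, ‖Δx‖/‖x‖ = 0.0020
tightness: 0.0020 against a bound of 0.1108 (unrounded ratio ≈ 0.0183)

0.0020
0.1108


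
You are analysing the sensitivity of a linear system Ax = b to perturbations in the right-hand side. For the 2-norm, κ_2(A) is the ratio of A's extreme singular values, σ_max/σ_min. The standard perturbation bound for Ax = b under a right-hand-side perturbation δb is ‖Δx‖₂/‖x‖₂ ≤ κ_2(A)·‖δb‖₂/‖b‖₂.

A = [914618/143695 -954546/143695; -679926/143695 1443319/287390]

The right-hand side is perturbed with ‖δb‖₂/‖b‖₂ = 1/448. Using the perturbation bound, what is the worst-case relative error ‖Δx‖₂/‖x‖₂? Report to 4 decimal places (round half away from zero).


M = AᵀA = [51953018056/825930121 -54548800425/825930121; -54548800425/825930121 229112080009/3303720484]. tr(M)=519529313/3928324, det(M)=279841/982081
λ_max, λ_min = (519529313/3928324 ± √269893118168388225/15431729448976)/2 = 529/4, 2116/982081
σ_max=√(529/4)=(23/2), σ_min=√(2116/982081)=(46/991) → κ = 247.7500
perturbation bound = 247.7500·1/448 = 0.5530

0.5530


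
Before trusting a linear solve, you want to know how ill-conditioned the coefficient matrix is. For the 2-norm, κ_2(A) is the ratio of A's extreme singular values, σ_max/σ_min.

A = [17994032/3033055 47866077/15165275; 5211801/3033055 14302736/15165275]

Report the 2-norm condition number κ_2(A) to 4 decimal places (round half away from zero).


M = AᵀA = [14037922291225/367976905321 7486773880320/367976905321; 7486773880320/367976905321 3993167335129/367976905321]. tr(M)=62391313586/1273276489, det(M)=37515625/1273276489
eigenvalues of AᵀA: λ = (tr ± √(tr²−4·det))/2 = 49, 765625/1273276489
κ = σ_max/σ_min = 7/(875/35683) = 285.4640

285.4640


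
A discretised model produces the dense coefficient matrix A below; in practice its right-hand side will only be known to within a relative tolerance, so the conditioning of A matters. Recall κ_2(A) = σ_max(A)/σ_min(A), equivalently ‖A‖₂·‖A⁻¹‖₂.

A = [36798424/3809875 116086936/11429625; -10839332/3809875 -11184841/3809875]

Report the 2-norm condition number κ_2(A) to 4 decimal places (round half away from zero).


form AᵀA = [81192558736/800835725 10230123932/96100287; 10230123932/96100287 805632150269/7207521525] with trace 52978109617/248535225 and determinant 1817487424/6213380625
char-poly roots: 5329/25 and 341056/248535225
so κ_2 = √((5329/25) / (341056/248535225)) = 394.1250

394.1250


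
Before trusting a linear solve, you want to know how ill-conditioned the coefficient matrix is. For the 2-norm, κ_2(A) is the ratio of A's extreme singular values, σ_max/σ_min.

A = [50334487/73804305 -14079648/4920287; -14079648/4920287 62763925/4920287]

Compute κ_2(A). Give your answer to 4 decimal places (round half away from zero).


M = AᵀA = [28040910373249/3240378011025 -2769006826432/72008400245; -2769006826432/72008400245 2461360362409/14401680049]. tr(M)=346131464554/1927649025, det(M)=20151121/77105961
eigenvalues of AᵀA: λ = (tr ± √(tr²−4·det))/2 = 4489/25, 112225/77105961
so κ_2 = √((4489/25) / (112225/77105961)) = 351.2400

351.2400


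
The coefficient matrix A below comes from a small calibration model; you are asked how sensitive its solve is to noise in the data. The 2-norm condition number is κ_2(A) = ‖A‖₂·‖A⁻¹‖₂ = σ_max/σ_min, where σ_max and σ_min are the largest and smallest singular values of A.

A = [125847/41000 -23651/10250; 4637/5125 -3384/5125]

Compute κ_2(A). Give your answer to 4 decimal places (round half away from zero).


M = AᵀA = [27541729/2689600 -5163957/672400; -5163957/672400 968281/168100]. tr(M)=1721369/107584, det(M)=25/6724
λ_max, λ_min = (1721369/107584 ± √2962939099761/11574317056)/2 = 16, 25/107584
κ = σ_max/σ_min = 4/(5/328) = 262.4000

262.4000


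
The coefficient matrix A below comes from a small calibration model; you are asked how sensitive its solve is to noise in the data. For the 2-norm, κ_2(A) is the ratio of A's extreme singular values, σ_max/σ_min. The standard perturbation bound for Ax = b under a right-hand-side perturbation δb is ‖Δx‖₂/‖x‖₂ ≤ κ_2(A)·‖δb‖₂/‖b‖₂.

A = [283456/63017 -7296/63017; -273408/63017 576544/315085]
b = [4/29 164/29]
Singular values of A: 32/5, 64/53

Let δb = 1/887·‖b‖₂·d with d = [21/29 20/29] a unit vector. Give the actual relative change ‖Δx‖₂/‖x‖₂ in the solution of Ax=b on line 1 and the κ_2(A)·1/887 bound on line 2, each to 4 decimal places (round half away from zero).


largest singular value 32/5, smallest 64/53
κ = σ_max/σ_min = (32/5)/(64/53) = 5.3000
bound on ‖Δx‖/‖x‖: κ·ε = 5.3000·1/887 = 0.0060
solve Ax = b  →  x = [0.1174 3.3689]
‖b‖₂ = 5.6569 and ‖x‖₂ = 3.3709
with δb = [0.0046 0.0044], A·Δx = δb → ‖Δx‖ = 0.0053
dividing the unrounded norms, ‖Δx‖/‖x‖ = 0.0016
tightness: 0.0016 against a bound of 0.0060 (unrounded ratio ≈ 0.2622)

0.0016
0.0060


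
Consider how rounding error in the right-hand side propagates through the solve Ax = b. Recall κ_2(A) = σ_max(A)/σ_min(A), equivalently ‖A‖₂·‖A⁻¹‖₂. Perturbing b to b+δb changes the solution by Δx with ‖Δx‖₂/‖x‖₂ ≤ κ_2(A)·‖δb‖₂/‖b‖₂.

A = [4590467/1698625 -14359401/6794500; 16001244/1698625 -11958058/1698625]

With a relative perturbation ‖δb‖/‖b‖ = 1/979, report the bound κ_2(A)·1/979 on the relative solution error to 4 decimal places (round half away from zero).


0.1735

form AᵀA = [443379514921/4616523025 -1330066514763/18466092100; -1330066514763/18466092100 3990583704289/73864368400] with trace 443386237721/2954574736 and determinant 144120025/184660921
λ_max, λ_min = (443386237721/2954574736 ± √196564103743754855216241/8729511870609469696)/2 = 2401/16, 960400/184660921
σ_max=√(2401/16)=(49/4), σ_min=√(960400/184660921)=(980/13589) → κ = 169.8625
worst-case relative error ≤ 169.8625 × 1/979 = 0.1735
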